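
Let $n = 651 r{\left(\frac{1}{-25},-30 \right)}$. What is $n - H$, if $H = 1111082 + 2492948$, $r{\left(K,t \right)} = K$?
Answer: $- \frac{90101401}{25} \approx -3.6041 \cdot 10^{6}$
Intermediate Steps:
$n = - \frac{651}{25}$ ($n = \frac{651}{-25} = 651 \left(- \frac{1}{25}\right) = - \frac{651}{25} \approx -26.04$)
$H = 3604030$
$n - H = - \frac{651}{25} - 3604030 = - \frac{90101401}{25}$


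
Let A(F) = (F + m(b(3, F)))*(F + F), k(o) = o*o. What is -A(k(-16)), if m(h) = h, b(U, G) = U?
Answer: -132608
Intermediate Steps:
k(o) = o²
A(F) = 2*F*(3 + F) (A(F) = (F + 3)*(F + F) = (3 + F)*(2*F) = 2*F*(3 + F))
-A(k(-16)) = -2*(-16)²*(3 + (-16)²) = -2*256*(3 + 256) = -2*256*259 = -1*132608 = -132608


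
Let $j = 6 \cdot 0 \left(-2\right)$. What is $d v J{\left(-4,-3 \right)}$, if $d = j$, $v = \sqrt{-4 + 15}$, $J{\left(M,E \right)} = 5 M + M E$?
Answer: $0$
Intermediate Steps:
$J{\left(M,E \right)} = 5 M + E M$
$j = 0$ ($j = 0 \left(-2\right) = 0$)
$v = \sqrt{11} \approx 3.3166$
$d = 0$
$d v J{\left(-4,-3 \right)} = 0 \sqrt{11} \left(- 4 \left(5 - 3\right)\right) = 0 \left(\left(-4\right) 2\right) = 0 \left(-8\right) = 0$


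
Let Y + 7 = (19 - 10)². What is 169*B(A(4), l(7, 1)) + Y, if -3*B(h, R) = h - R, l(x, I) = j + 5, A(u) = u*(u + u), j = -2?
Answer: -4679/3 ≈ -1559.7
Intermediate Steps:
A(u) = 2*u² (A(u) = u*(2*u) = 2*u²)
l(x, I) = 3 (l(x, I) = -2 + 5 = 3)
Y = 74 (Y = -7 + (19 - 10)² = -7 + 9² = -7 + 81 = 74)
B(h, R) = -h/3 + R/3 (B(h, R) = -(h - R)/3 = -h/3 + R/3)
169*B(A(4), l(7, 1)) + Y = 169*(-2*4²/3 + (⅓)*3) + 74 = 169*(-2*16/3 + 1) + 74 = 169*(-⅓*32 + 1) + 74 = 169*(-32/3 + 1) + 74 = 169*(-29/3) + 74 = -4901/3 + 74 = -4679/3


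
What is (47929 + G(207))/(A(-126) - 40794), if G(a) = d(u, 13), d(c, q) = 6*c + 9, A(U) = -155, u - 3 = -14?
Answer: -47872/40949 ≈ -1.1691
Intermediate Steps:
u = -11 (u = 3 - 14 = -11)
d(c, q) = 9 + 6*c
G(a) = -57 (G(a) = 9 + 6*(-11) = 9 - 66 = -57)
(47929 + G(207))/(A(-126) - 40794) = (47929 - 57)/(-155 - 40794) = 47872/(-40949) = 47872*(-1/40949) = -47872/40949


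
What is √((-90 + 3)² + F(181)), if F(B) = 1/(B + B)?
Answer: √991872398/362 ≈ 87.000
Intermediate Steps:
F(B) = 1/(2*B)
√((-90 + 3)² + F(181)) = √((-90 + 3)² + (½)/181) = √((-87)² + (½)*(1/181)) = √(7569 + 1/362) = √(2739979/362) = √991872398/362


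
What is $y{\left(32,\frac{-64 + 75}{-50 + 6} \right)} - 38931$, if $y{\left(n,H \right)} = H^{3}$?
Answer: $- \frac{2491585}{64} \approx -38931.0$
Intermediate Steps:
$y{\left(32,\frac{-64 + 75}{-50 + 6} \right)} - 38931 = \left(\frac{-64 + 75}{-50 + 6}\right)^{3} - 38931 = \left(\frac{11}{-44}\right)^{3} - 38931 = \left(11 \left(- \frac{1}{44}\right)\right)^{3} - 38931 = \left(- \frac{1}{4}\right)^{3} - 38931 = - \frac{1}{64} - 38931 = - \frac{2491585}{64}$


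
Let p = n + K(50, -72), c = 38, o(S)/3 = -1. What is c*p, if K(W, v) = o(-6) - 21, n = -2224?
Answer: -85424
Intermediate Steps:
o(S) = -3 (o(S) = 3*(-1) = -3)
K(W, v) = -24 (K(W, v) = -3 - 21 = -24)
p = -2248 (p = -2224 - 24 = -2248)
c*p = 38*(-2248) = -85424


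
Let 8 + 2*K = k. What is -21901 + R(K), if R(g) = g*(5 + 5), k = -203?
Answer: -22956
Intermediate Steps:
K = -211/2 (K = -4 + (½)*(-203) = -4 - 203/2 = -211/2 ≈ -105.50)
R(g) = 10*g (R(g) = g*10 = 10*g)
-21901 + R(K) = -21901 + 10*(-211/2) = -21901 - 1055 = -22956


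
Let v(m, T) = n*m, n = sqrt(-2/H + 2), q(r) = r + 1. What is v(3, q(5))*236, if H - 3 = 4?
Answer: 1416*sqrt(21)/7 ≈ 926.99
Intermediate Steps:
H = 7 (H = 3 + 4 = 7)
q(r) = 1 + r
n = 2*sqrt(21)/7 (n = sqrt(-2/7 + 2) = sqrt(12/7) = 2*sqrt(21)/7 ≈ 1.3093)
v(m, T) = 2*m*sqrt(21)/7 (v(m, T) = (2*sqrt(21)/7)*m = 2*m*sqrt(21)/7)
v(3, q(5))*236 = ((2/7)*3*sqrt(21))*236 = (6*sqrt(21)/7)*236 = 1416*sqrt(21)/7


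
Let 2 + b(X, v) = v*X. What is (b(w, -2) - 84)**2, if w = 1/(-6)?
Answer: 66049/9 ≈ 7338.8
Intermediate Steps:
w = -1/6 ≈ -0.16667
b(X, v) = -2 + X*v (b(X, v) = -2 + v*X = -2 + X*v)
(b(w, -2) - 84)**2 = ((-2 - 1/6*(-2)) - 84)**2 = ((-2 + 1/3) - 84)**2 = (-5/3 - 84)**2 = (-257/3)**2 = 66049/9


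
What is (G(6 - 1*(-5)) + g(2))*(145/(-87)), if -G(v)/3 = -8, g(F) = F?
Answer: -130/3 ≈ -43.333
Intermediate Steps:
G(v) = 24 (G(v) = -3*(-8) = 24)
(G(6 - 1*(-5)) + g(2))*(145/(-87)) = (24 + 2)*(145/(-87)) = 26*(145*(-1/87)) = 26*(-5/3) = -130/3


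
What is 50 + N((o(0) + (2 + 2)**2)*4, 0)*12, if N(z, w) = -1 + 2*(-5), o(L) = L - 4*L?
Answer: -82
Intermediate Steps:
o(L) = -3*L
N(z, w) = -11 (N(z, w) = -1 - 10 = -11)
50 + N((o(0) + (2 + 2)**2)*4, 0)*12 = 50 - 11*12 = 50 - 132 = -82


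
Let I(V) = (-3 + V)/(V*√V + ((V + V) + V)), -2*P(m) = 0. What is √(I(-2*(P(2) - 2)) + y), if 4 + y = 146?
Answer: √14205/10 ≈ 11.918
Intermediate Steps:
P(m) = 0 (P(m) = -½*0 = 0)
I(V) = (-3 + V)/(V^(3/2) + 3*V) (I(V) = (-3 + V)/(V^(3/2) + (2*V + V)) = (-3 + V)/(V^(3/2) + 3*V))
y = 142 (y = -4 + 146 = 142)
√(I(-2*(P(2) - 2)) + y) = √((-3 - 2*(0 - 2))/((-2*(0 - 2))^(3/2) + 3*(-2*(0 - 2))) + 142) = √((-3 - 2*(-2))/((-2*(-2))^(3/2) + 3*(-2*(-2))) + 142) = √((-3 + 4)/(4^(3/2) + 3*4) + 142) = √(1/(8 + 12) + 142) = √(1/20 + 142) = √(2841/20) = √14205/10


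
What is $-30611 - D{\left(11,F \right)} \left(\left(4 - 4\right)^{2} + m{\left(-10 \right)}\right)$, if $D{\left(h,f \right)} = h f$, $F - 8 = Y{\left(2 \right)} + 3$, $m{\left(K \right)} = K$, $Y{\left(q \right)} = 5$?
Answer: $-28851$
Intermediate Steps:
$F = 16$ ($F = 8 + \left(5 + 3\right) = 8 + 8 = 16$)
$D{\left(h,f \right)} = f h$
$-30611 - D{\left(11,F \right)} \left(\left(4 - 4\right)^{2} + m{\left(-10 \right)}\right) = -30611 - 16 \cdot 11 \left(\left(4 - 4\right)^{2} - 10\right) = -30611 - 176 \left(0^{2} - 10\right) = -30611 - 176 \left(0 - 10\right) = -30611 - 176 \left(-10\right) = -30611 - -1760 = -30611 + 1760 = -28851$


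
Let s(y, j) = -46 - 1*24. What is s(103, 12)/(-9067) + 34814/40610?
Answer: 159250619/184105435 ≈ 0.86500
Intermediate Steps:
s(y, j) = -70 (s(y, j) = -46 - 24 = -70)
s(103, 12)/(-9067) + 34814/40610 = -70/(-9067) + 34814/40610 = -70*(-1/9067) + 34814*(1/40610) = 70/9067 + 17407/20305 = 159250619/184105435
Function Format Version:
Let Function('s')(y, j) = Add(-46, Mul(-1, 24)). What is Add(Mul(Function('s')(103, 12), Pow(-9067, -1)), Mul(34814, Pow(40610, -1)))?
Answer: Rational(159250619, 184105435) ≈ 0.86500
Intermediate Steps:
Function('s')(y, j) = -70 (Function('s')(y, j) = Add(-46, -24) = -70)
Add(Mul(Function('s')(103, 12), Pow(-9067, -1)), Mul(34814, Pow(40610, -1))) = Add(Mul(-70, Pow(-9067, -1)), Mul(34814, Pow(40610, -1))) = Add(Mul(-70, Rational(-1, 9067)), Mul(34814, Rational(1, 40610))) = Add(Rational(70, 9067), Rational(17407, 20305)) = Rational(159250619, 184105435)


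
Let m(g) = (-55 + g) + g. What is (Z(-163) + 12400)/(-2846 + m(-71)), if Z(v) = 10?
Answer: -730/179 ≈ -4.0782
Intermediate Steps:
m(g) = -55 + 2*g
(Z(-163) + 12400)/(-2846 + m(-71)) = (10 + 12400)/(-2846 + (-55 + 2*(-71))) = 12410/(-2846 + (-55 - 142)) = 12410/(-2846 - 197) = 12410/(-3043) = 12410*(-1/3043) = -730/179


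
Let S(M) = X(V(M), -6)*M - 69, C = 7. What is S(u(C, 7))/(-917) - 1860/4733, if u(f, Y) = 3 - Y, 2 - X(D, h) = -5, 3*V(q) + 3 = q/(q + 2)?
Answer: -1246519/4340161 ≈ -0.28721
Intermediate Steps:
V(q) = -1 + q/(3*(2 + q)) (V(q) = -1 + (q/(q + 2))/3 = -1 + (q/(2 + q))/3 = -1 + q/(3*(2 + q)))
X(D, h) = 7 (X(D, h) = 2 - 1*(-5) = 2 + 5 = 7)
S(M) = -69 + 7*M (S(M) = 7*M - 69 = -69 + 7*M)
S(u(C, 7))/(-917) - 1860/4733 = (-69 + 7*(3 - 1*7))/(-917) - 1860/4733 = (-69 + 7*(3 - 7))*(-1/917) - 1860*1/4733 = (-69 + 7*(-4))*(-1/917) - 1860/4733 = (-69 - 28)*(-1/917) - 1860/4733 = -97*(-1/917) - 1860/4733 = 97/917 - 1860/4733 = -1246519/4340161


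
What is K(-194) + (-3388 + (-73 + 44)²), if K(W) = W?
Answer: -2741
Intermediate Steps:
K(-194) + (-3388 + (-73 + 44)²) = -194 + (-3388 + (-73 + 44)²) = -194 + (-3388 + (-29)²) = -194 + (-3388 + 841) = -194 - 2547 = -2741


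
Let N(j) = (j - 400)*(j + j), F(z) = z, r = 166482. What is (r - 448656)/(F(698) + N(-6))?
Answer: -141087/2785 ≈ -50.660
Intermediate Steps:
N(j) = 2*j*(-400 + j) (N(j) = (-400 + j)*(2*j) = 2*j*(-400 + j))
(r - 448656)/(F(698) + N(-6)) = (166482 - 448656)/(698 + 2*(-6)*(-400 - 6)) = -282174/(698 + 2*(-6)*(-406)) = -282174/(698 + 4872) = -282174/5570 = -282174*1/5570 = -141087/2785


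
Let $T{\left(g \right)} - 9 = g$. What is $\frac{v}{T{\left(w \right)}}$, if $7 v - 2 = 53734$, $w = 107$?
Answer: $\frac{13434}{203} \approx 66.177$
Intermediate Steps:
$T{\left(g \right)} = 9 + g$
$v = \frac{53736}{7}$ ($v = \frac{2}{7} + \frac{1}{7} \cdot 53734 = \frac{2}{7} + \frac{53734}{7} = \frac{53736}{7} \approx 7676.6$)
$\frac{v}{T{\left(w \right)}} = \frac{53736}{7 \left(9 + 107\right)} = \frac{53736}{7 \cdot 116} = \frac{53736}{7} \cdot \frac{1}{116} = \frac{13434}{203}$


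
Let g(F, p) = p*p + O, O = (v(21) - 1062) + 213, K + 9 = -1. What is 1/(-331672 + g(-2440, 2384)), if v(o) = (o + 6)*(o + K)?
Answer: 1/5351232 ≈ 1.8687e-7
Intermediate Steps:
K = -10 (K = -9 - 1 = -10)
v(o) = (-10 + o)*(6 + o) (v(o) = (o + 6)*(o - 10) = (6 + o)*(-10 + o) = (-10 + o)*(6 + o))
O = -552 (O = ((-60 + 21² - 4*21) - 1062) + 213 = ((-60 + 441 - 84) - 1062) + 213 = (297 - 1062) + 213 = -765 + 213 = -552)
g(F, p) = -552 + p² (g(F, p) = p*p - 552 = p² - 552 = -552 + p²)
1/(-331672 + g(-2440, 2384)) = 1/(-331672 + (-552 + 2384²)) = 1/(-331672 + (-552 + 5683456)) = 1/(-331672 + 5682904) = 1/5351232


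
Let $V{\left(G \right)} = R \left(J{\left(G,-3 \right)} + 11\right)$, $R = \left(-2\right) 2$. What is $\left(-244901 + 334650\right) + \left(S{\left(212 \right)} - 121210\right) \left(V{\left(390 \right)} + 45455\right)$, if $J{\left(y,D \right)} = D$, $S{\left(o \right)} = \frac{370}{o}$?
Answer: $- \frac{583588597331}{106} \approx -5.5055 \cdot 10^{9}$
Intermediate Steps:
$R = -4$
$V{\left(G \right)} = -32$ ($V{\left(G \right)} = - 4 \left(-3 + 11\right) = \left(-4\right) 8 = -32$)
$\left(-244901 + 334650\right) + \left(S{\left(212 \right)} - 121210\right) \left(V{\left(390 \right)} + 45455\right) = \left(-244901 + 334650\right) + \left(\frac{370}{212} - 121210\right) \left(-32 + 45455\right) = 89749 + \left(370 \cdot \frac{1}{212} - 121210\right) 45423 = 89749 + \left(\frac{185}{106} - 121210\right) 45423 = 89749 - \frac{583598110725}{106} = - \frac{583588597331}{106}$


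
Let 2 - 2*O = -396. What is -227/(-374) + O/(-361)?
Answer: 7521/135014 ≈ 0.055705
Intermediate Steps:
O = 199 (O = 1 - 1/2*(-396) = 1 + 198 = 199)
-227/(-374) + O/(-361) = -227/(-374) + 199/(-361) = -227*(-1/374) + 199*(-1/361) = 227/374 - 199/361 = 7521/135014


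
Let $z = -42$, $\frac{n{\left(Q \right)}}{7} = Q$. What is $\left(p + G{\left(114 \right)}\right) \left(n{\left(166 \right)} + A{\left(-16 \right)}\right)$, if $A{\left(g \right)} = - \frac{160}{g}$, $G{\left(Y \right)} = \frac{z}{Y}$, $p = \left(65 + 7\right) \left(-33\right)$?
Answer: $- \frac{52916972}{19} \approx -2.7851 \cdot 10^{6}$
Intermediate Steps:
$n{\left(Q \right)} = 7 Q$
$p = -2376$ ($p = 72 \left(-33\right) = -2376$)
$G{\left(Y \right)} = - \frac{42}{Y}$
$\left(p + G{\left(114 \right)}\right) \left(n{\left(166 \right)} + A{\left(-16 \right)}\right) = \left(-2376 - \frac{42}{114}\right) \left(7 \cdot 166 - \frac{160}{-16}\right) = \left(-2376 - \frac{7}{19}\right) \left(1162 - -10\right) = \left(-2376 - \frac{7}{19}\right) \left(1162 + 10\right) = \left(- \frac{45151}{19}\right) 1172 = - \frac{52916972}{19}$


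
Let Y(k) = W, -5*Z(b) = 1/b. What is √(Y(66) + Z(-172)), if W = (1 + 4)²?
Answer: 3*√513635/430 ≈ 5.0001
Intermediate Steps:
Z(b) = -1/(5*b)
W = 25 (W = 5² = 25)
Y(k) = 25
√(Y(66) + Z(-172)) = √(25 - ⅕/(-172)) = √(25 - ⅕*(-1/172)) = √(25 + 1/860) = √(21501/860) = 3*√513635/430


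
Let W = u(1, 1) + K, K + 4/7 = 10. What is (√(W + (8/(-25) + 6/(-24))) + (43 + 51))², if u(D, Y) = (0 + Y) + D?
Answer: (6580 + √53207)²/4900 ≈ 9466.4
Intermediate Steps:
u(D, Y) = D + Y (u(D, Y) = Y + D = D + Y)
K = 66/7 (K = -4/7 + 10 = 66/7 ≈ 9.4286)
W = 80/7 (W = (1 + 1) + 66/7 = 2 + 66/7 = 80/7 ≈ 11.429)
(√(W + (8/(-25) + 6/(-24))) + (43 + 51))² = (√(80/7 + (8/(-25) + 6/(-24))) + (43 + 51))² = (√(80/7 + (8*(-1/25) + 6*(-1/24))) + 94)² = (√(80/7 + (-8/25 - ¼)) + 94)² = (√(80/7 - 57/100) + 94)² = (√(7601/700) + 94)² = (√53207/70 + 94)² = (94 + √53207/70)²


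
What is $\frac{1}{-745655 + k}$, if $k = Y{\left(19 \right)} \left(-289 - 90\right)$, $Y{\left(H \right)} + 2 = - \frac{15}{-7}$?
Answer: $- \frac{7}{5219964} \approx -1.341 \cdot 10^{-6}$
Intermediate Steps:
$Y{\left(H \right)} = \frac{1}{7}$ ($Y{\left(H \right)} = -2 - \frac{15}{-7} = -2 - - \frac{15}{7} = -2 + \frac{15}{7} = \frac{1}{7}$)
$k = - \frac{379}{7}$ ($k = \frac{-289 - 90}{7} = \frac{1}{7} \left(-379\right) = - \frac{379}{7} \approx -54.143$)
$\frac{1}{-745655 + k} = \frac{1}{-745655 - \frac{379}{7}} = \frac{1}{- \frac{5219964}{7}} = - \frac{7}{5219964}$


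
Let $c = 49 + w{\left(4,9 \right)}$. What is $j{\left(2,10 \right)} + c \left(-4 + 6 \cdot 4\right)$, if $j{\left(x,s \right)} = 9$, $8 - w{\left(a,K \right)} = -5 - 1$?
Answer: $1269$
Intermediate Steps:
$w{\left(a,K \right)} = 14$ ($w{\left(a,K \right)} = 8 - \left(-5 - 1\right) = 8 - -6 = 8 + 6 = 14$)
$c = 63$ ($c = 49 + 14 = 63$)
$j{\left(2,10 \right)} + c \left(-4 + 6 \cdot 4\right) = 9 + 63 \left(-4 + 6 \cdot 4\right) = 9 + 63 \left(-4 + 24\right) = 9 + 63 \cdot 20 = 9 + 1260 = 1269$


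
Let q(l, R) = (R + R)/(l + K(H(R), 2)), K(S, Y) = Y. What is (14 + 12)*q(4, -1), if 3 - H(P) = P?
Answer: -26/3 ≈ -8.6667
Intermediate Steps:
H(P) = 3 - P
q(l, R) = 2*R/(2 + l) (q(l, R) = (R + R)/(l + 2) = (2*R)/(2 + l) = 2*R/(2 + l))
(14 + 12)*q(4, -1) = (14 + 12)*(2*(-1)/(2 + 4)) = 26*(2*(-1)/6) = 26*(2*(-1)*(⅙)) = 26*(-⅓) = -26/3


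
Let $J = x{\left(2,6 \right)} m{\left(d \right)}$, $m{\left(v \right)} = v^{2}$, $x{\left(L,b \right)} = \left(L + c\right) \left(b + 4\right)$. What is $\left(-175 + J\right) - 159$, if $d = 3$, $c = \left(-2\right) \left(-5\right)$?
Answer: $746$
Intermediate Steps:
$c = 10$
$x{\left(L,b \right)} = \left(4 + b\right) \left(10 + L\right)$ ($x{\left(L,b \right)} = \left(L + 10\right) \left(b + 4\right) = \left(10 + L\right) \left(4 + b\right) = \left(4 + b\right) \left(10 + L\right)$)
$J = 1080$ ($J = \left(40 + 4 \cdot 2 + 10 \cdot 6 + 2 \cdot 6\right) 3^{2} = \left(40 + 8 + 60 + 12\right) 9 = 120 \cdot 9 = 1080$)
$\left(-175 + J\right) - 159 = \left(-175 + 1080\right) - 159 = 905 - 159 = 746$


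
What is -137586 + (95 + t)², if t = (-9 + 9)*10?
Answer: -128561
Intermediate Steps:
t = 0 (t = 0*10 = 0)
-137586 + (95 + t)² = -137586 + (95 + 0)² = -137586 + 95² = -137586 + 9025 = -128561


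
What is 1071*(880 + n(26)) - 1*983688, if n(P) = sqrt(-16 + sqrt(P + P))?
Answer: -41208 + 1071*I*sqrt(16 - 2*sqrt(13)) ≈ -41208.0 + 3175.1*I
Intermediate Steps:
n(P) = sqrt(-16 + sqrt(2)*sqrt(P)) (n(P) = sqrt(-16 + sqrt(2*P)) = sqrt(-16 + sqrt(2)*sqrt(P)))
1071*(880 + n(26)) - 1*983688 = 1071*(880 + sqrt(-16 + sqrt(2)*sqrt(26))) - 1*983688 = 1071*(880 + sqrt(-16 + 2*sqrt(13))) - 983688 = (942480 + 1071*sqrt(-16 + 2*sqrt(13))) - 983688 = -41208 + 1071*sqrt(-16 + 2*sqrt(13))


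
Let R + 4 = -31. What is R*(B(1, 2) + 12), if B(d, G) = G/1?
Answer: -490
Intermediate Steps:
B(d, G) = G (B(d, G) = G*1 = G)
R = -35 (R = -4 - 31 = -35)
R*(B(1, 2) + 12) = -35*(2 + 12) = -35*14 = -490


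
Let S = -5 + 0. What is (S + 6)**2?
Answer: 1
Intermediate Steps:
S = -5
(S + 6)**2 = (-5 + 6)**2 = 1**2 = 1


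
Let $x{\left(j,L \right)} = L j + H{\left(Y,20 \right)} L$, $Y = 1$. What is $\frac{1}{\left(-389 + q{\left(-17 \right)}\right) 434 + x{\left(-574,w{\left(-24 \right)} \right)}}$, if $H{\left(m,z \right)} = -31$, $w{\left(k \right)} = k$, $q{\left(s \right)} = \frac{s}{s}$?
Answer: $- \frac{1}{153872} \approx -6.4989 \cdot 10^{-6}$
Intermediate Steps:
$q{\left(s \right)} = 1$
$x{\left(j,L \right)} = - 31 L + L j$ ($x{\left(j,L \right)} = L j - 31 L = - 31 L + L j$)
$\frac{1}{\left(-389 + q{\left(-17 \right)}\right) 434 + x{\left(-574,w{\left(-24 \right)} \right)}} = \frac{1}{\left(-389 + 1\right) 434 - 24 \left(-31 - 574\right)} = \frac{1}{\left(-388\right) 434 - -14520} = \frac{1}{-168392 + 14520} = \frac{1}{-153872} = - \frac{1}{153872}$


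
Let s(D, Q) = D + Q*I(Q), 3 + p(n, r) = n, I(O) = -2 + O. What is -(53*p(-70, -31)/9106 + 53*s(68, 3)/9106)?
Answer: 53/4553 ≈ 0.011641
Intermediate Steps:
p(n, r) = -3 + n
s(D, Q) = D + Q*(-2 + Q)
-(53*p(-70, -31)/9106 + 53*s(68, 3)/9106) = -(-265/9106 + 159*(-2 + 3)/9106) = -53/(9106/((68 + 3*1) - 73)) = -53/(9106/((68 + 3) - 73)) = -53/(9106/(71 - 73)) = -53/(9106/(-2)) = -53/(9106*(-1/2)) = -53/(-4553) = -53*(-1/4553) = 53/4553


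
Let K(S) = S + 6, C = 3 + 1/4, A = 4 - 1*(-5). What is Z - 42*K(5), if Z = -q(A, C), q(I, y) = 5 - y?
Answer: -1855/4 ≈ -463.75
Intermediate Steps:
A = 9 (A = 4 + 5 = 9)
C = 13/4 (C = 3 + 1/4 = 13/4 ≈ 3.2500)
K(S) = 6 + S
Z = -7/4 (Z = -(5 - 1*13/4) = -(5 - 13/4) = -1*7/4 = -7/4 ≈ -1.7500)
Z - 42*K(5) = -7/4 - 42*(6 + 5) = -7/4 - 42*11 = -7/4 - 462 = -1855/4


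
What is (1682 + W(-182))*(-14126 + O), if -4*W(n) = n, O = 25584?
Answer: 19793695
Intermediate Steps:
W(n) = -n/4
(1682 + W(-182))*(-14126 + O) = (1682 - ¼*(-182))*(-14126 + 25584) = (1682 + 91/2)*11458 = (3455/2)*11458 = 19793695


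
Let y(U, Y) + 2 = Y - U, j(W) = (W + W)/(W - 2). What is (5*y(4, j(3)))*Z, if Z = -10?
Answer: 0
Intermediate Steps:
j(W) = 2*W/(-2 + W) (j(W) = (2*W)/(-2 + W) = 2*W/(-2 + W))
y(U, Y) = -2 + Y - U (y(U, Y) = -2 + (Y - U) = -2 + Y - U)
(5*y(4, j(3)))*Z = (5*(-2 + 2*3/(-2 + 3) - 1*4))*(-10) = (5*(-2 + 2*3/1 - 4))*(-10) = (5*(-2 + 2*3*1 - 4))*(-10) = (5*(-2 + 6 - 4))*(-10) = (5*0)*(-10) = 0*(-10) = 0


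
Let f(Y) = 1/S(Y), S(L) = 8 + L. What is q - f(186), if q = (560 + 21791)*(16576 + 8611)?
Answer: 109213199577/194 ≈ 5.6295e+8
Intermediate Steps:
q = 562954637 (q = 22351*25187 = 562954637)
f(Y) = 1/(8 + Y)
q - f(186) = 562954637 - 1/(8 + 186) = 562954637 - 1/194 = 109213199577/194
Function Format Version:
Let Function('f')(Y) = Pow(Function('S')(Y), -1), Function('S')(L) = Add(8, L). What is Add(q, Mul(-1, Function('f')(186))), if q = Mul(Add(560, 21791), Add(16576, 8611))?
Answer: Rational(109213199577, 194) ≈ 5.6295e+8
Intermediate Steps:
q = 562954637 (q = Mul(22351, 25187) = 562954637)
Function('f')(Y) = Pow(Add(8, Y), -1)
Add(q, Mul(-1, Function('f')(186))) = Add(562954637, Mul(-1, Pow(Add(8, 186), -1))) = Add(562954637, Mul(-1, Pow(194, -1))) = Add(562954637, Mul(-1, Rational(1, 194))) = Add(562954637, Rational(-1, 194)) = Rational(109213199577, 194)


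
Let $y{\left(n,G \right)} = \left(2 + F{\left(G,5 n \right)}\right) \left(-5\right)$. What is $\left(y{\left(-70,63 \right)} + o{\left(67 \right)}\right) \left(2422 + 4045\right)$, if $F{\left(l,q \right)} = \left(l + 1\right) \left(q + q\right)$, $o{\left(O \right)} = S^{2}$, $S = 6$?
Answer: $1448776142$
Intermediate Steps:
$o{\left(O \right)} = 36$ ($o{\left(O \right)} = 6^{2} = 36$)
$F{\left(l,q \right)} = 2 q \left(1 + l\right)$ ($F{\left(l,q \right)} = \left(1 + l\right) 2 q = 2 q \left(1 + l\right)$)
$y{\left(n,G \right)} = -10 - 50 n \left(1 + G\right)$ ($y{\left(n,G \right)} = \left(2 + 2 \cdot 5 n \left(1 + G\right)\right) \left(-5\right) = \left(2 + 10 n \left(1 + G\right)\right) \left(-5\right) = -10 - 50 n \left(1 + G\right)$)
$\left(y{\left(-70,63 \right)} + o{\left(67 \right)}\right) \left(2422 + 4045\right) = \left(\left(-10 - - 3500 \left(1 + 63\right)\right) + 36\right) \left(2422 + 4045\right) = \left(\left(-10 - \left(-3500\right) 64\right) + 36\right) 6467 = \left(\left(-10 + 224000\right) + 36\right) 6467 = \left(223990 + 36\right) 6467 = 224026 \cdot 6467 = 1448776142$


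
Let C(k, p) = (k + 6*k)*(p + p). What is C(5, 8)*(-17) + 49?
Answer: -9471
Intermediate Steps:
C(k, p) = 14*k*p (C(k, p) = (7*k)*(2*p) = 14*k*p)
C(5, 8)*(-17) + 49 = (14*5*8)*(-17) + 49 = 560*(-17) + 49 = -9520 + 49 = -9471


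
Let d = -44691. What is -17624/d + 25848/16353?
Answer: 160375360/81203547 ≈ 1.9750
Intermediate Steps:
-17624/d + 25848/16353 = -17624/(-44691) + 25848/16353 = -17624*(-1/44691) + 25848*(1/16353) = 17624/44691 + 2872/1817 = 160375360/81203547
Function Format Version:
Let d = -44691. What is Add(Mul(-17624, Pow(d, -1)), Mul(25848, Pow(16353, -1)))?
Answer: Rational(160375360, 81203547) ≈ 1.9750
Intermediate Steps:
Add(Mul(-17624, Pow(d, -1)), Mul(25848, Pow(16353, -1))) = Add(Mul(-17624, Pow(-44691, -1)), Mul(25848, Pow(16353, -1))) = Add(Mul(-17624, Rational(-1, 44691)), Mul(25848, Rational(1, 16353))) = Add(Rational(17624, 44691), Rational(2872, 1817)) = Rational(160375360, 81203547)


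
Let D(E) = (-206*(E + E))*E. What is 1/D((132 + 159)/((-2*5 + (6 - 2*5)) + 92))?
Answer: -169/969127 ≈ -0.00017438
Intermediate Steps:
D(E) = -412*E² (D(E) = (-412*E)*E = -412*E²)
1/D((132 + 159)/((-2*5 + (6 - 2*5)) + 92)) = 1/(-412*(132 + 159)²/((-2*5 + (6 - 2*5)) + 92)²) = 1/(-412*84681/((-10 + (6 - 10)) + 92)²) = 1/(-412*84681/((-10 - 4) + 92)²) = 1/(-412*84681/(-14 + 92)²) = 1/(-412*(291/78)²) = 1/(-412*(291*(1/78))²) = 1/(-412*(97/26)²) = 1/(-412*9409/676) = 1/(-969127/169) = -169/969127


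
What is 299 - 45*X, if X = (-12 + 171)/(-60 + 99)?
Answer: 1502/13 ≈ 115.54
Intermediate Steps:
X = 53/13 (X = 159/39 = 159*(1/39) = 53/13 ≈ 4.0769)
299 - 45*X = 299 - 45*53/13 = 299 - 2385/13 = 1502/13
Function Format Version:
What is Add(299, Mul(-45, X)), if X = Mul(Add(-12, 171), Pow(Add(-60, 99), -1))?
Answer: Rational(1502, 13) ≈ 115.54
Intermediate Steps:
X = Rational(53, 13) (X = Mul(159, Pow(39, -1)) = Mul(159, Rational(1, 39)) = Rational(53, 13) ≈ 4.0769)
Add(299, Mul(-45, X)) = Add(299, Mul(-45, Rational(53, 13))) = Add(299, Rational(-2385, 13)) = Rational(1502, 13)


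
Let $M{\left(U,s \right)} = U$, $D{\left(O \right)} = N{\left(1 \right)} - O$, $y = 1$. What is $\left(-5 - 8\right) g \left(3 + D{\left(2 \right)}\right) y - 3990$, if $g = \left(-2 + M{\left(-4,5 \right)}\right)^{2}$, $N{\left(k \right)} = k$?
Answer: $-4926$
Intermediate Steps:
$D{\left(O \right)} = 1 - O$
$g = 36$ ($g = \left(-2 - 4\right)^{2} = \left(-6\right)^{2} = 36$)
$\left(-5 - 8\right) g \left(3 + D{\left(2 \right)}\right) y - 3990 = \left(-5 - 8\right) 36 \left(3 + \left(1 - 2\right)\right) 1 - 3990 = \left(-13\right) 36 \left(3 - 1\right) 1 - 3990 = - 468 \cdot 2 \cdot 1 - 3990 = \left(-468\right) 2 - 3990 = -936 - 3990 = -4926$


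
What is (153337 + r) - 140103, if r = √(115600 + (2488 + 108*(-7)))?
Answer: 13234 + 2*√29333 ≈ 13577.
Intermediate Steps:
r = 2*√29333 (r = √(115600 + (2488 - 756)) = √(115600 + 1732) = √117332 = 2*√29333 ≈ 342.54)
(153337 + r) - 140103 = (153337 + 2*√29333) - 140103 = 13234 + 2*√29333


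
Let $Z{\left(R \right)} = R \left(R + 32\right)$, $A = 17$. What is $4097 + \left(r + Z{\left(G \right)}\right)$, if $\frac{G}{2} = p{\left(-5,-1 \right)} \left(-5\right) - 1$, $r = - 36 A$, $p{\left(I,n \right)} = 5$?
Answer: $4525$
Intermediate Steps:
$r = -612$ ($r = \left(-36\right) 17 = -612$)
$G = -52$ ($G = 2 \left(5 \left(-5\right) - 1\right) = 2 \left(-25 - 1\right) = 2 \left(-26\right) = -52$)
$Z{\left(R \right)} = R \left(32 + R\right)$
$4097 + \left(r + Z{\left(G \right)}\right) = 4097 - \left(612 + 52 \left(32 - 52\right)\right) = 4097 - -428 = 4097 + \left(-612 + 1040\right) = 4097 + 428 = 4525$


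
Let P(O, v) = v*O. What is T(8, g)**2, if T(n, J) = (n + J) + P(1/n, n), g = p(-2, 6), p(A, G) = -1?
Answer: 64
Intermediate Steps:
P(O, v) = O*v
g = -1
T(n, J) = 1 + J + n (T(n, J) = (n + J) + n/n = (J + n) + 1 = 1 + J + n)
T(8, g)**2 = (1 - 1 + 8)**2 = 8**2 = 64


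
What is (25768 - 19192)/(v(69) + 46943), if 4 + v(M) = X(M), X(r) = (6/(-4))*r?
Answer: 13152/93671 ≈ 0.14041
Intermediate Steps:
X(r) = -3*r/2 (X(r) = (6*(-1/4))*r = -3*r/2)
v(M) = -4 - 3*M/2
(25768 - 19192)/(v(69) + 46943) = (25768 - 19192)/((-4 - 3/2*69) + 46943) = 6576/((-4 - 207/2) + 46943) = 6576/(-215/2 + 46943) = 6576/(93671/2) = 6576*(2/93671) = 13152/93671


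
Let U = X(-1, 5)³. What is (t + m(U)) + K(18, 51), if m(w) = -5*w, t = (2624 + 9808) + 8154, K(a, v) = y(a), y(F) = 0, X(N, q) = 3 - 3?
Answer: 20586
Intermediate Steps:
X(N, q) = 0
K(a, v) = 0
U = 0 (U = 0³ = 0)
t = 20586 (t = 12432 + 8154 = 20586)
(t + m(U)) + K(18, 51) = (20586 - 5*0) + 0 = (20586 + 0) + 0 = 20586 + 0 = 20586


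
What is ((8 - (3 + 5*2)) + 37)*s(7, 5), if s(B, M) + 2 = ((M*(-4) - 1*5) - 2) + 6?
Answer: -736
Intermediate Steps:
s(B, M) = -3 - 4*M (s(B, M) = -2 + (((M*(-4) - 1*5) - 2) + 6) = -2 + (((-4*M - 5) - 2) + 6) = -2 + (((-5 - 4*M) - 2) + 6) = -2 + ((-7 - 4*M) + 6) = -2 + (-1 - 4*M) = -3 - 4*M)
((8 - (3 + 5*2)) + 37)*s(7, 5) = ((8 - (3 + 5*2)) + 37)*(-3 - 4*5) = ((8 - (3 + 10)) + 37)*(-3 - 20) = ((8 - 1*13) + 37)*(-23) = ((8 - 13) + 37)*(-23) = (-5 + 37)*(-23) = 32*(-23) = -736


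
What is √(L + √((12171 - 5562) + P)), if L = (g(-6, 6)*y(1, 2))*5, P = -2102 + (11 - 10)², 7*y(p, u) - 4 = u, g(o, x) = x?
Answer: √(1260 + 686*√23)/7 ≈ 9.6362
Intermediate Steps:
y(p, u) = 4/7 + u/7
P = -2101 (P = -2102 + 1² = -2102 + 1 = -2101)
L = 180/7 (L = (6*(4/7 + (⅐)*2))*5 = (6*(4/7 + 2/7))*5 = (6*(6/7))*5 = (36/7)*5 = 180/7 ≈ 25.714)
√(L + √((12171 - 5562) + P)) = √(180/7 + √((12171 - 5562) - 2101)) = √(180/7 + √(6609 - 2101)) = √(180/7 + √4508) = √(180/7 + 14*√23)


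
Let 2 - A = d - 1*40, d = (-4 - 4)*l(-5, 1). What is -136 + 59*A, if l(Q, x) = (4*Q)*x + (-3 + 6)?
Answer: -5682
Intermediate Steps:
l(Q, x) = 3 + 4*Q*x (l(Q, x) = 4*Q*x + 3 = 3 + 4*Q*x)
d = 136 (d = (-4 - 4)*(3 + 4*(-5)*1) = -8*(3 - 20) = -8*(-17) = 136)
A = -94 (A = 2 - (136 - 1*40) = 2 - (136 - 40) = 2 - 1*96 = 2 - 96 = -94)
-136 + 59*A = -136 + 59*(-94) = -136 - 5546 = -5682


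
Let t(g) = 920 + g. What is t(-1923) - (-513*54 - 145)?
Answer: 26844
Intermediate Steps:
t(-1923) - (-513*54 - 145) = (920 - 1923) - (-513*54 - 145) = -1003 - (-27702 - 145) = -1003 - 1*(-27847) = -1003 + 27847 = 26844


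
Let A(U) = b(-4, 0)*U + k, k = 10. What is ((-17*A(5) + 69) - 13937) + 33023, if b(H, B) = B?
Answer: 18985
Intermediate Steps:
A(U) = 10 (A(U) = 0*U + 10 = 0 + 10 = 10)
((-17*A(5) + 69) - 13937) + 33023 = ((-17*10 + 69) - 13937) + 33023 = ((-170 + 69) - 13937) + 33023 = (-101 - 13937) + 33023 = -14038 + 33023 = 18985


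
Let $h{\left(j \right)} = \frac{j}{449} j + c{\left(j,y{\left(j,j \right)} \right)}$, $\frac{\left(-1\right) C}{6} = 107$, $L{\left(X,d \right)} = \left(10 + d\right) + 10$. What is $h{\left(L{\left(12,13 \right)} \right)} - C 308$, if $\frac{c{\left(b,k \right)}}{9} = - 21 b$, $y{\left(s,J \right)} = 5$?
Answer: $\frac{85984140}{449} \approx 1.915 \cdot 10^{5}$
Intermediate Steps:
$L{\left(X,d \right)} = 20 + d$
$C = -642$ ($C = \left(-6\right) 107 = -642$)
$c{\left(b,k \right)} = - 189 b$ ($c{\left(b,k \right)} = 9 \left(- 21 b\right) = - 189 b$)
$h{\left(j \right)} = - 189 j + \frac{j^{2}}{449}$ ($h{\left(j \right)} = \frac{j}{449} j - 189 j = \frac{j^{2}}{449} - 189 j = - 189 j + \frac{j^{2}}{449}$)
$h{\left(L{\left(12,13 \right)} \right)} - C 308 = \frac{\left(20 + 13\right) \left(-84861 + \left(20 + 13\right)\right)}{449} - \left(-642\right) 308 = \frac{1}{449} \cdot 33 \left(-84861 + 33\right) - -197736 = \frac{1}{449} \cdot 33 \left(-84828\right) + 197736 = - \frac{2799324}{449} + 197736 = \frac{85984140}{449}$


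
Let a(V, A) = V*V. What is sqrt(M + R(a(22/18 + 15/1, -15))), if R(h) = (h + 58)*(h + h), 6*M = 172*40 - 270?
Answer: sqrt(1116256883)/81 ≈ 412.47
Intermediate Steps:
M = 3305/3 (M = (172*40 - 270)/6 = (6880 - 270)/6 = (1/6)*6610 = 3305/3 ≈ 1101.7)
a(V, A) = V**2
R(h) = 2*h*(58 + h) (R(h) = (58 + h)*(2*h) = 2*h*(58 + h))
sqrt(M + R(a(22/18 + 15/1, -15))) = sqrt(3305/3 + 2*(22/18 + 15/1)**2*(58 + (22/18 + 15/1)**2)) = sqrt(3305/3 + 2*(22*(1/18) + 15*1)**2*(58 + (22*(1/18) + 15*1)**2)) = sqrt(3305/3 + 2*(11/9 + 15)**2*(58 + (11/9 + 15)**2)) = sqrt(3305/3 + 2*(146/9)**2*(58 + (146/9)**2)) = sqrt(3305/3 + 2*(21316/81)*(58 + 21316/81)) = sqrt(3305/3 + 2*(21316/81)*(26014/81)) = sqrt(3305/3 + 1109028848/6561) = sqrt(1116256883/6561) = sqrt(1116256883)/81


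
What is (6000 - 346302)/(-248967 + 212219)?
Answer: 170151/18374 ≈ 9.2604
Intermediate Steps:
(6000 - 346302)/(-248967 + 212219) = -340302/(-36748) = -340302*(-1/36748) = 170151/18374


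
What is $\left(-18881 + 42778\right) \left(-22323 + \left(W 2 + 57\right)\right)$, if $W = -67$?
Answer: $-535292800$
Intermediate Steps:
$\left(-18881 + 42778\right) \left(-22323 + \left(W 2 + 57\right)\right) = \left(-18881 + 42778\right) \left(-22323 + \left(\left(-67\right) 2 + 57\right)\right) = 23897 \left(-22323 + \left(-134 + 57\right)\right) = 23897 \left(-22323 - 77\right) = 23897 \left(-22400\right) = -535292800$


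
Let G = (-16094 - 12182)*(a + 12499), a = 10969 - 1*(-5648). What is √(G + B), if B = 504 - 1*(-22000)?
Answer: 2*I*√205815378 ≈ 28693.0*I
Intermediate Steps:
a = 16617 (a = 10969 + 5648 = 16617)
B = 22504 (B = 504 + 22000 = 22504)
G = -823284016 (G = (-16094 - 12182)*(16617 + 12499) = -28276*29116 = -823284016)
√(G + B) = √(-823284016 + 22504) = √(-823261512) = 2*I*√205815378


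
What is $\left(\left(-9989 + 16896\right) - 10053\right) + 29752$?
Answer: $26606$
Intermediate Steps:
$\left(\left(-9989 + 16896\right) - 10053\right) + 29752 = \left(6907 - 10053\right) + 29752 = -3146 + 29752 = 26606$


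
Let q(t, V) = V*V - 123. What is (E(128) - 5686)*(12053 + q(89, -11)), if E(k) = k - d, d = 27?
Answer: -67304835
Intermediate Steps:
E(k) = -27 + k (E(k) = k - 1*27 = k - 27 = -27 + k)
q(t, V) = -123 + V**2 (q(t, V) = V**2 - 123 = -123 + V**2)
(E(128) - 5686)*(12053 + q(89, -11)) = ((-27 + 128) - 5686)*(12053 + (-123 + (-11)**2)) = (101 - 5686)*(12053 + (-123 + 121)) = -5585*(12053 - 2) = -5585*12051 = -67304835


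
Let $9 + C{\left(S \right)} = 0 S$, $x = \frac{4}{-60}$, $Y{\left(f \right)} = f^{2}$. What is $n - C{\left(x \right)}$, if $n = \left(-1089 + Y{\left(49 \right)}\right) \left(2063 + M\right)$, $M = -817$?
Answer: $1634761$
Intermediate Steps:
$x = - \frac{1}{15}$ ($x = 4 \left(- \frac{1}{60}\right) = - \frac{1}{15} \approx -0.066667$)
$C{\left(S \right)} = -9$ ($C{\left(S \right)} = -9 + 0 S = -9 + 0 = -9$)
$n = 1634752$ ($n = \left(-1089 + 49^{2}\right) \left(2063 - 817\right) = \left(-1089 + 2401\right) 1246 = 1312 \cdot 1246 = 1634752$)
$n - C{\left(x \right)} = 1634752 - -9 = 1634752 + 9 = 1634761$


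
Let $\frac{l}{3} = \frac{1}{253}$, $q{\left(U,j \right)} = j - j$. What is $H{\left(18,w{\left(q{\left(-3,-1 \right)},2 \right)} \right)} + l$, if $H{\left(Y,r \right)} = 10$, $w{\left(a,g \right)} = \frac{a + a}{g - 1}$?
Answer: $\frac{2533}{253} \approx 10.012$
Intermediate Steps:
$q{\left(U,j \right)} = 0$
$l = \frac{3}{253} \approx 0.011858$
$w{\left(a,g \right)} = \frac{2 a}{-1 + g}$
$H{\left(18,w{\left(q{\left(-3,-1 \right)},2 \right)} \right)} + l = 10 + \frac{3}{253} = \frac{2533}{253}$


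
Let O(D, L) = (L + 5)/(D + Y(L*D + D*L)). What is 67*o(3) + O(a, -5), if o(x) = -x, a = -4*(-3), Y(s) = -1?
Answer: -201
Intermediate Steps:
a = 12
O(D, L) = (5 + L)/(-1 + D) (O(D, L) = (L + 5)/(D - 1) = (5 + L)/(-1 + D))
67*o(3) + O(a, -5) = 67*(-1*3) + (5 - 5)/(-1 + 12) = 67*(-3) + 0/11 = -201 + (1/11)*0 = -201 + 0 = -201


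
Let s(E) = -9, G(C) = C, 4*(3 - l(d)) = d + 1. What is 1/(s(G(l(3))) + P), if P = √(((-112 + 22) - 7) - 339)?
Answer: -9/517 - 2*I*√109/517 ≈ -0.017408 - 0.040388*I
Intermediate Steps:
l(d) = 11/4 - d/4 (l(d) = 3 - (d + 1)/4 = 3 - (1 + d)/4 = 3 + (-¼ - d/4) = 11/4 - d/4)
P = 2*I*√109 (P = √((-90 - 7) - 339) = √(-97 - 339) = √(-436) = 2*I*√109 ≈ 20.881*I)
1/(s(G(l(3))) + P) = 1/(-9 + 2*I*√109)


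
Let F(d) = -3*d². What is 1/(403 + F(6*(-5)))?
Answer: -1/2297 ≈ -0.00043535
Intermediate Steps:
1/(403 + F(6*(-5))) = 1/(403 - 3*(6*(-5))²) = 1/(403 - 3*(-30)²) = 1/(403 - 3*900) = 1/(403 - 2700) = 1/(-2297) = -1/2297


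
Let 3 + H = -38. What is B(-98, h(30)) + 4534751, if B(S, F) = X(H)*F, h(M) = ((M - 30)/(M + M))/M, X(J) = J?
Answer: 4534751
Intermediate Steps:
H = -41 (H = -3 - 38 = -41)
h(M) = (-30 + M)/(2*M²) (h(M) = ((-30 + M)/((2*M)))/M = ((-30 + M)*(1/(2*M)))/M = ((-30 + M)/(2*M))/M = (-30 + M)/(2*M²))
B(S, F) = -41*F
B(-98, h(30)) + 4534751 = -41*(-30 + 30)/(2*30²) + 4534751 = -41*0/(2*900) + 4534751 = -41*0 + 4534751 = 0 + 4534751 = 4534751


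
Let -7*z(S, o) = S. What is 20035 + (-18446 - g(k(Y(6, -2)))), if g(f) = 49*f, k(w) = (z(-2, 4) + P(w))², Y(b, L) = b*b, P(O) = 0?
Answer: 1585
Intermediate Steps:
Y(b, L) = b²
z(S, o) = -S/7
k(w) = 4/49 (k(w) = (-⅐*(-2) + 0)² = (2/7 + 0)² = (2/7)² = 4/49)
20035 + (-18446 - g(k(Y(6, -2)))) = 20035 + (-18446 - 49*4/49) = 20035 + (-18446 - 1*4) = 20035 + (-18446 - 4) = 20035 - 18450 = 1585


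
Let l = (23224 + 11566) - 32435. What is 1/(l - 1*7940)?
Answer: -1/5585 ≈ -0.00017905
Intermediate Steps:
l = 2355 (l = 34790 - 32435 = 2355)
1/(l - 1*7940) = 1/(2355 - 1*7940) = 1/(2355 - 7940) = 1/(-5585) = -1/5585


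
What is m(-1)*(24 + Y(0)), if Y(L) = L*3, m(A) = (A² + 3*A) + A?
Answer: -72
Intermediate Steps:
m(A) = A² + 4*A
Y(L) = 3*L
m(-1)*(24 + Y(0)) = (-(4 - 1))*(24 + 3*0) = (-1*3)*(24 + 0) = -3*24 = -72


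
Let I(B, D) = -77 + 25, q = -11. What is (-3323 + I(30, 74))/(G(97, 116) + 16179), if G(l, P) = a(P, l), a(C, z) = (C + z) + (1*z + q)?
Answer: -3375/16478 ≈ -0.20482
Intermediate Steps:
I(B, D) = -52
a(C, z) = -11 + C + 2*z (a(C, z) = (C + z) + (1*z - 11) = (C + z) + (z - 11) = (C + z) + (-11 + z) = -11 + C + 2*z)
G(l, P) = -11 + P + 2*l
(-3323 + I(30, 74))/(G(97, 116) + 16179) = (-3323 - 52)/((-11 + 116 + 2*97) + 16179) = -3375/((-11 + 116 + 194) + 16179) = -3375/(299 + 16179) = -3375/16478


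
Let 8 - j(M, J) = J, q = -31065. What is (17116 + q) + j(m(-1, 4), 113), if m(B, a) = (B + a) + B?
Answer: -14054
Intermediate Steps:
m(B, a) = a + 2*B
j(M, J) = 8 - J
(17116 + q) + j(m(-1, 4), 113) = (17116 - 31065) + (8 - 1*113) = -13949 + (8 - 113) = -13949 - 105 = -14054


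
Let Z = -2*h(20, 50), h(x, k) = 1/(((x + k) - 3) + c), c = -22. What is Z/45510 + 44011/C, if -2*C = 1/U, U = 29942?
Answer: -2698742148507901/1023975 ≈ -2.6356e+9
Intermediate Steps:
C = -1/59884 (C = -1/2/29942 = -1/2*1/29942 = -1/59884 ≈ -1.6699e-5)
h(x, k) = 1/(-25 + k + x) (h(x, k) = 1/(((x + k) - 3) - 22) = 1/(((k + x) - 3) - 22) = 1/((-3 + k + x) - 22) = 1/(-25 + k + x))
Z = -2/45 (Z = -2/(-25 + 50 + 20) = -2/45 ≈ -0.044444)
Z/45510 + 44011/C = -2/45/45510 + 44011/(-1/59884) = -2/45*1/45510 + 44011*(-59884) = -1/1023975 - 2635554724 = -2698742148507901/1023975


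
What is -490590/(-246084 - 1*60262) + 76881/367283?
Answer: 14552682414/8036834137 ≈ 1.8107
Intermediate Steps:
-490590/(-246084 - 1*60262) + 76881/367283 = -490590/(-246084 - 60262) + 76881*(1/367283) = -490590/(-306346) + 10983/52469 = -490590*(-1/306346) + 10983/52469 = 245295/153173 + 10983/52469 = 14552682414/8036834137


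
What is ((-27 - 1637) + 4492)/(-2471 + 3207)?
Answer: 707/184 ≈ 3.8424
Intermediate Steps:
((-27 - 1637) + 4492)/(-2471 + 3207) = (-1664 + 4492)/736 = 2828*(1/736) = 707/184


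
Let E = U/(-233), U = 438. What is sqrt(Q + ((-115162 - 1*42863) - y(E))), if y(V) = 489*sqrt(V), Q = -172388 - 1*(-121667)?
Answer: sqrt(-11332611594 - 113937*I*sqrt(102054))/233 ≈ 0.73372 - 456.89*I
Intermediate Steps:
Q = -50721 (Q = -172388 + 121667 = -50721)
E = -438/233 (E = 438/(-233) = 438*(-1/233) = -438/233 ≈ -1.8798)
sqrt(Q + ((-115162 - 1*42863) - y(E))) = sqrt(-50721 + ((-115162 - 1*42863) - 489*sqrt(-438/233))) = sqrt(-50721 + ((-115162 - 42863) - 489*I*sqrt(102054)/233)) = sqrt(-50721 + (-158025 - 489*I*sqrt(102054)/233)) = sqrt(-208746 - 489*I*sqrt(102054)/233)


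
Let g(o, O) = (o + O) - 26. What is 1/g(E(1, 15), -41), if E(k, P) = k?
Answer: -1/66 ≈ -0.015152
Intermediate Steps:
g(o, O) = -26 + O + o (g(o, O) = (O + o) - 26 = -26 + O + o)
1/g(E(1, 15), -41) = 1/(-26 - 41 + 1) = 1/(-66) = -1/66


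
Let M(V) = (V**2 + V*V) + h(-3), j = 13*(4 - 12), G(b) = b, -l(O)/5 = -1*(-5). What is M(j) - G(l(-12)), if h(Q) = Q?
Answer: 21654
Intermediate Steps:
l(O) = -25 (l(O) = -(-5)*(-5) = -5*5 = -25)
j = -104 (j = 13*(-8) = -104)
M(V) = -3 + 2*V**2 (M(V) = (V**2 + V*V) - 3 = (V**2 + V**2) - 3 = 2*V**2 - 3 = -3 + 2*V**2)
M(j) - G(l(-12)) = (-3 + 2*(-104)**2) - 1*(-25) = (-3 + 2*10816) + 25 = (-3 + 21632) + 25 = 21629 + 25 = 21654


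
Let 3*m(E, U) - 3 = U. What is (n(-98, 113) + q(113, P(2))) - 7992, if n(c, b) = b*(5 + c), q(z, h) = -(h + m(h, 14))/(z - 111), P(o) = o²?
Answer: -111035/6 ≈ -18506.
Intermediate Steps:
m(E, U) = 1 + U/3
q(z, h) = -(17/3 + h)/(-111 + z) (q(z, h) = -(h + (1 + (⅓)*14))/(z - 111) = -(h + (1 + 14/3))/(-111 + z) = -(h + 17/3)/(-111 + z) = -(17/3 + h)/(-111 + z))
(n(-98, 113) + q(113, P(2))) - 7992 = (113*(5 - 98) + (-17/3 - 1*2²)/(-111 + 113)) - 7992 = (113*(-93) + (-17/3 - 1*4)/2) - 7992 = (-10509 + (-17/3 - 4)/2) - 7992 = (-10509 + (½)*(-29/3)) - 7992 = (-10509 - 29/6) - 7992 = -63083/6 - 7992 = -111035/6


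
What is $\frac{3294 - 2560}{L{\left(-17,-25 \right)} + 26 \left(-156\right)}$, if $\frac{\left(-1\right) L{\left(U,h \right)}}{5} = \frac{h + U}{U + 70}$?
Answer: $- \frac{19451}{107379} \approx -0.18114$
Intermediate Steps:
$L{\left(U,h \right)} = - \frac{5 \left(U + h\right)}{70 + U}$ ($L{\left(U,h \right)} = - 5 \frac{h + U}{U + 70} = - 5 \frac{U + h}{70 + U} = - \frac{5 \left(U + h\right)}{70 + U}$)
$\frac{3294 - 2560}{L{\left(-17,-25 \right)} + 26 \left(-156\right)} = \frac{3294 - 2560}{\frac{5 \left(\left(-1\right) \left(-17\right) - -25\right)}{70 - 17} + 26 \left(-156\right)} = \frac{734}{\frac{5 \left(17 + 25\right)}{53} - 4056} = \frac{734}{5 \cdot \frac{1}{53} \cdot 42 - 4056} = \frac{734}{\frac{210}{53} - 4056} = \frac{734}{- \frac{214758}{53}} = 734 \left(- \frac{53}{214758}\right) = - \frac{19451}{107379}$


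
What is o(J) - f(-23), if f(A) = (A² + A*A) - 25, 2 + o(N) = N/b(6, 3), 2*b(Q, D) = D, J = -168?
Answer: -1147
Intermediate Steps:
b(Q, D) = D/2
o(N) = -2 + 2*N/3 (o(N) = -2 + N/(((½)*3)) = -2 + N/(3/2) = -2 + N*(⅔) = -2 + 2*N/3)
f(A) = -25 + 2*A² (f(A) = (A² + A²) - 25 = 2*A² - 25 = -25 + 2*A²)
o(J) - f(-23) = (-2 + (⅔)*(-168)) - (-25 + 2*(-23)²) = (-2 - 112) - (-25 + 2*529) = -114 - (-25 + 1058) = -114 - 1*1033 = -114 - 1033 = -1147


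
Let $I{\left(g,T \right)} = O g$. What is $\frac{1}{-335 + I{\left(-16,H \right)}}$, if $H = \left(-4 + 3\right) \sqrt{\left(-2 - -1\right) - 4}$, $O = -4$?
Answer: $- \frac{1}{271} \approx -0.00369$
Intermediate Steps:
$H = - i \sqrt{5}$ ($H = - \sqrt{\left(-2 + 1\right) - 4} = - \sqrt{-1 - 4} = - \sqrt{-5} = - i \sqrt{5} \approx - 2.2361 i$)
$I{\left(g,T \right)} = - 4 g$
$\frac{1}{-335 + I{\left(-16,H \right)}} = \frac{1}{-335 - -64} = \frac{1}{-335 + 64} = \frac{1}{-271} = - \frac{1}{271}$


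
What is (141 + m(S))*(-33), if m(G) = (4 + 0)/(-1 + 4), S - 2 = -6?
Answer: -4697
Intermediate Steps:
S = -4 (S = 2 - 6 = -4)
m(G) = 4/3
(141 + m(S))*(-33) = (141 + 4/3)*(-33) = (427/3)*(-33) = -4697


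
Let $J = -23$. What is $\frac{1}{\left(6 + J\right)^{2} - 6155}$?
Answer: $- \frac{1}{5866} \approx -0.00017047$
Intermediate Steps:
$\frac{1}{\left(6 + J\right)^{2} - 6155} = \frac{1}{\left(6 - 23\right)^{2} - 6155} = \frac{1}{\left(-17\right)^{2} - 6155} = \frac{1}{289 - 6155} = \frac{1}{-5866} = - \frac{1}{5866}$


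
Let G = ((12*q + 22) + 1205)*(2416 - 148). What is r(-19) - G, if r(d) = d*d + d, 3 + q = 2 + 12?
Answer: -3081870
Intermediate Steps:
q = 11 (q = -3 + (2 + 12) = -3 + 14 = 11)
r(d) = d + d² (r(d) = d² + d = d + d²)
G = 3082212 (G = ((12*11 + 22) + 1205)*(2416 - 148) = ((132 + 22) + 1205)*2268 = (154 + 1205)*2268 = 1359*2268 = 3082212)
r(-19) - G = -19*(1 - 19) - 1*3082212 = -19*(-18) - 3082212 = 342 - 3082212 = -3081870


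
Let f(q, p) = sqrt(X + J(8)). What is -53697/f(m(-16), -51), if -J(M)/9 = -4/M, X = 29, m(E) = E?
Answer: -53697*sqrt(134)/67 ≈ -9277.4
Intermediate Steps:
J(M) = 36/M (J(M) = -(-36)/M = 36/M)
f(q, p) = sqrt(134)/2 (f(q, p) = sqrt(29 + 36/8) = sqrt(29 + 36*(1/8)) = sqrt(29 + 9/2) = sqrt(67/2) = sqrt(134)/2)
-53697/f(m(-16), -51) = -53697*sqrt(134)/67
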